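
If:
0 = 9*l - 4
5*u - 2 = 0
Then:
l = 4/9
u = 2/5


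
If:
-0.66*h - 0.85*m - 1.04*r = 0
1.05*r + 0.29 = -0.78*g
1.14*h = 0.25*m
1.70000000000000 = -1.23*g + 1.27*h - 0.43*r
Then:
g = -2.16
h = -0.30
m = -1.39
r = 1.33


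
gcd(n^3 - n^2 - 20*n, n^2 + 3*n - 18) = 1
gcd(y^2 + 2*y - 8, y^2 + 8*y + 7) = 1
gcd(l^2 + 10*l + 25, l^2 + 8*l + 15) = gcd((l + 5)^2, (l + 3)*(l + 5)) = l + 5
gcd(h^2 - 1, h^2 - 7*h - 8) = h + 1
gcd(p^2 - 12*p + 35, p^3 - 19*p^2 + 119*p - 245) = p^2 - 12*p + 35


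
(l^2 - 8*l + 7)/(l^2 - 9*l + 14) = (l - 1)/(l - 2)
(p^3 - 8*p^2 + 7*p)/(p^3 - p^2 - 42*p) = (p - 1)/(p + 6)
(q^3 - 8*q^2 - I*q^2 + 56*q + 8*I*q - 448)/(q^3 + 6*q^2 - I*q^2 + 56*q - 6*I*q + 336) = (q - 8)/(q + 6)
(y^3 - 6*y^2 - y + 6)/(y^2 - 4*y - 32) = (-y^3 + 6*y^2 + y - 6)/(-y^2 + 4*y + 32)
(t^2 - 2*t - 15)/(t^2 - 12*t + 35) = (t + 3)/(t - 7)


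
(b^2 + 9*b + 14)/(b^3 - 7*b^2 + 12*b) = (b^2 + 9*b + 14)/(b*(b^2 - 7*b + 12))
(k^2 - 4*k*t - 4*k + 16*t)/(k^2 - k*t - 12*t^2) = (k - 4)/(k + 3*t)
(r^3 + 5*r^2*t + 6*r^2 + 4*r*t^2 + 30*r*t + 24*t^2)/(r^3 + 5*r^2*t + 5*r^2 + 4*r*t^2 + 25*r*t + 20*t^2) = (r + 6)/(r + 5)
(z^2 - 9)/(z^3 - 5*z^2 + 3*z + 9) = (z + 3)/(z^2 - 2*z - 3)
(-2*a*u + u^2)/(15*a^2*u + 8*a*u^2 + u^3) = (-2*a + u)/(15*a^2 + 8*a*u + u^2)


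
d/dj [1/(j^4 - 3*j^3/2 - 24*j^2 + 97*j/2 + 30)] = 2*(-8*j^3 + 9*j^2 + 96*j - 97)/(2*j^4 - 3*j^3 - 48*j^2 + 97*j + 60)^2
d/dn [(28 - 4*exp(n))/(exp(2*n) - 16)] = 4*(2*(exp(n) - 7)*exp(n) - exp(2*n) + 16)*exp(n)/(exp(2*n) - 16)^2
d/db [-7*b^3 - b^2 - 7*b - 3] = -21*b^2 - 2*b - 7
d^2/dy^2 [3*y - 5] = 0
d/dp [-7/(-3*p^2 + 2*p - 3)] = 14*(1 - 3*p)/(3*p^2 - 2*p + 3)^2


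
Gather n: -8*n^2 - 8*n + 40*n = -8*n^2 + 32*n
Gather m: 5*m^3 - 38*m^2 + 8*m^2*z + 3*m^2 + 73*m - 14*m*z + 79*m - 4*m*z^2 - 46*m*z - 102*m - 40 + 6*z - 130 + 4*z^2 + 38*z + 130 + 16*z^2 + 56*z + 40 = 5*m^3 + m^2*(8*z - 35) + m*(-4*z^2 - 60*z + 50) + 20*z^2 + 100*z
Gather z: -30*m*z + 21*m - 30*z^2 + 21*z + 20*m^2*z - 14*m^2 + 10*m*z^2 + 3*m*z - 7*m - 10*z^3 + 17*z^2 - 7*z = -14*m^2 + 14*m - 10*z^3 + z^2*(10*m - 13) + z*(20*m^2 - 27*m + 14)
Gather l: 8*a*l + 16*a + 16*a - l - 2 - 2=32*a + l*(8*a - 1) - 4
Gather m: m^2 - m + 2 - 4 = m^2 - m - 2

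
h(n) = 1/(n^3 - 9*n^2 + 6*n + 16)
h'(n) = (-3*n^2 + 18*n - 6)/(n^3 - 9*n^2 + 6*n + 16)^2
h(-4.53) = -0.00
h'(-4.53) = -0.00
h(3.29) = -0.04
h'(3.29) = 0.03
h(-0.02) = 0.06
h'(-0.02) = -0.03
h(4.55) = -0.02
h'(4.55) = 0.01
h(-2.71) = -0.01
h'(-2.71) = -0.01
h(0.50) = 0.06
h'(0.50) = 0.01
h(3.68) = -0.03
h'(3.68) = 0.02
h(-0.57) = 0.11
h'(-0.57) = -0.19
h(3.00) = -0.05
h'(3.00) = 0.05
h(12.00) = 0.00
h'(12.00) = 0.00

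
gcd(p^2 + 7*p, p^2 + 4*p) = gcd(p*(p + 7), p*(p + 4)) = p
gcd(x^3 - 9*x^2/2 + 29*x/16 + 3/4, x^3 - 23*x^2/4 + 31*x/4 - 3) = x^2 - 19*x/4 + 3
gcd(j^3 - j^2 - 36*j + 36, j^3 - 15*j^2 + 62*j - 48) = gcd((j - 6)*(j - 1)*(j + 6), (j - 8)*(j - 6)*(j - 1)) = j^2 - 7*j + 6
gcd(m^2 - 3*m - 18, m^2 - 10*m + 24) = m - 6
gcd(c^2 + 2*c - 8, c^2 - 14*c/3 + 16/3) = c - 2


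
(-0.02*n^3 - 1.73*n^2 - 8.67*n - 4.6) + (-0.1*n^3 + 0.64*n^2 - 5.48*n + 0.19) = -0.12*n^3 - 1.09*n^2 - 14.15*n - 4.41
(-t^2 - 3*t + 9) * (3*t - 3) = -3*t^3 - 6*t^2 + 36*t - 27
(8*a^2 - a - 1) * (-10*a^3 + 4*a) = -80*a^5 + 10*a^4 + 42*a^3 - 4*a^2 - 4*a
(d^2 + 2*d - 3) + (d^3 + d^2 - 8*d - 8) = d^3 + 2*d^2 - 6*d - 11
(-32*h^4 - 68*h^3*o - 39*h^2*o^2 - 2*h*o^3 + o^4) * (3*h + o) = -96*h^5 - 236*h^4*o - 185*h^3*o^2 - 45*h^2*o^3 + h*o^4 + o^5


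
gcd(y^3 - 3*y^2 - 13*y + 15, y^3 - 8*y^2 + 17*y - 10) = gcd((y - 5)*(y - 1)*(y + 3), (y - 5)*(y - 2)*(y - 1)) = y^2 - 6*y + 5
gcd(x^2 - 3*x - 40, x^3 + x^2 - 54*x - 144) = x - 8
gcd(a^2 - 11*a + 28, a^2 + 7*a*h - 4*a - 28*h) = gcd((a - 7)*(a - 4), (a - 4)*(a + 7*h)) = a - 4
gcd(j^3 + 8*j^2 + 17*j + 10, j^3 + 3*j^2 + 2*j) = j^2 + 3*j + 2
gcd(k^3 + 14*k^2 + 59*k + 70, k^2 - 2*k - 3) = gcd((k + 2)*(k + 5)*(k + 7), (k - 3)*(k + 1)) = 1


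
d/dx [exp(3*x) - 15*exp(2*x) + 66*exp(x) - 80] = 3*(exp(2*x) - 10*exp(x) + 22)*exp(x)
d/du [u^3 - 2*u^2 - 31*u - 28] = 3*u^2 - 4*u - 31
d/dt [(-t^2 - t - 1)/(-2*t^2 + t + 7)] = 3*(-t^2 - 6*t - 2)/(4*t^4 - 4*t^3 - 27*t^2 + 14*t + 49)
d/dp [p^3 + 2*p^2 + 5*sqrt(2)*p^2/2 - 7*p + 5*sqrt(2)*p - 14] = 3*p^2 + 4*p + 5*sqrt(2)*p - 7 + 5*sqrt(2)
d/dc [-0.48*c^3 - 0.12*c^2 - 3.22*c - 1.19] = -1.44*c^2 - 0.24*c - 3.22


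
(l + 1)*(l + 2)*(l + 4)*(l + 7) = l^4 + 14*l^3 + 63*l^2 + 106*l + 56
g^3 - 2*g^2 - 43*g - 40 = (g - 8)*(g + 1)*(g + 5)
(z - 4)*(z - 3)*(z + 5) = z^3 - 2*z^2 - 23*z + 60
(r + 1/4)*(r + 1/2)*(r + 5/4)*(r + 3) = r^4 + 5*r^3 + 113*r^2/16 + 107*r/32 + 15/32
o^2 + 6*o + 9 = (o + 3)^2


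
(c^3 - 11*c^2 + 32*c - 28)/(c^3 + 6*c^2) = (c^3 - 11*c^2 + 32*c - 28)/(c^2*(c + 6))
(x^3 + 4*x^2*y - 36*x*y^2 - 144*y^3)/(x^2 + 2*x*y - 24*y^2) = (x^2 - 2*x*y - 24*y^2)/(x - 4*y)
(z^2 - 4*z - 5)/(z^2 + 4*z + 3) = (z - 5)/(z + 3)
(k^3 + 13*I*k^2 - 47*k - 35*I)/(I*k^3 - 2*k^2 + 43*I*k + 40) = (k^3 + 13*I*k^2 - 47*k - 35*I)/(I*k^3 - 2*k^2 + 43*I*k + 40)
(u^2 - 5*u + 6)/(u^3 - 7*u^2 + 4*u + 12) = (u - 3)/(u^2 - 5*u - 6)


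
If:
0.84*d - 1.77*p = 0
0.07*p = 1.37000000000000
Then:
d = 41.24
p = 19.57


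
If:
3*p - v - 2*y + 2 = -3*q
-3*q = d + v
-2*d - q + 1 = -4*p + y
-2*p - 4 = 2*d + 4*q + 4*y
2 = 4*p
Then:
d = 17/6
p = 1/2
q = -35/24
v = 37/24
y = -29/24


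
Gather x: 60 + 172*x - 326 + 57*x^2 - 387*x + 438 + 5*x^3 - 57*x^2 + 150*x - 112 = 5*x^3 - 65*x + 60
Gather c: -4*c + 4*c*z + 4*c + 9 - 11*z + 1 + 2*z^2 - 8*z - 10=4*c*z + 2*z^2 - 19*z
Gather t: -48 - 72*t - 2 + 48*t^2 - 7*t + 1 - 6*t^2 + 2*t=42*t^2 - 77*t - 49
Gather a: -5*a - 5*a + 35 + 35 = 70 - 10*a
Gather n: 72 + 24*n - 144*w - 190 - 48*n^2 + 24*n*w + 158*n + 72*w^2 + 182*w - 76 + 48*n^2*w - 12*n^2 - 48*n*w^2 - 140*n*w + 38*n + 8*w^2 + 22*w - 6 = n^2*(48*w - 60) + n*(-48*w^2 - 116*w + 220) + 80*w^2 + 60*w - 200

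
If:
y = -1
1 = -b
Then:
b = -1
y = -1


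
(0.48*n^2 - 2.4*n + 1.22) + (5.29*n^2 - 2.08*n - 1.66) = 5.77*n^2 - 4.48*n - 0.44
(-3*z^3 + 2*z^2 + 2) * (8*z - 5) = -24*z^4 + 31*z^3 - 10*z^2 + 16*z - 10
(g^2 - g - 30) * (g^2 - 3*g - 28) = g^4 - 4*g^3 - 55*g^2 + 118*g + 840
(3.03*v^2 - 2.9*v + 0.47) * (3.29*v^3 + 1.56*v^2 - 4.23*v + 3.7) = 9.9687*v^5 - 4.8142*v^4 - 15.7946*v^3 + 24.2112*v^2 - 12.7181*v + 1.739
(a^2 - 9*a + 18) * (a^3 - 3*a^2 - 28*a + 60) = a^5 - 12*a^4 + 17*a^3 + 258*a^2 - 1044*a + 1080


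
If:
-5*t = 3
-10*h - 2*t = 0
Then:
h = 3/25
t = -3/5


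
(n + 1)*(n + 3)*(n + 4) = n^3 + 8*n^2 + 19*n + 12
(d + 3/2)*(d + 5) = d^2 + 13*d/2 + 15/2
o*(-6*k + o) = -6*k*o + o^2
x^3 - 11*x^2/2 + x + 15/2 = (x - 5)*(x - 3/2)*(x + 1)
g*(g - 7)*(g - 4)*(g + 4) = g^4 - 7*g^3 - 16*g^2 + 112*g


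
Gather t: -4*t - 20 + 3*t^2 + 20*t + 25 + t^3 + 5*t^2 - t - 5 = t^3 + 8*t^2 + 15*t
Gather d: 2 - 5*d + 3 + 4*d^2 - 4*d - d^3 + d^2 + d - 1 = -d^3 + 5*d^2 - 8*d + 4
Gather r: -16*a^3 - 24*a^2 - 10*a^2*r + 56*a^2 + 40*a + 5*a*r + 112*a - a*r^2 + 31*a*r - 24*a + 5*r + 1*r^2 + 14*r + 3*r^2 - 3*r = -16*a^3 + 32*a^2 + 128*a + r^2*(4 - a) + r*(-10*a^2 + 36*a + 16)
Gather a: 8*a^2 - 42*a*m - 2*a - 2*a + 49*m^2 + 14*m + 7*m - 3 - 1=8*a^2 + a*(-42*m - 4) + 49*m^2 + 21*m - 4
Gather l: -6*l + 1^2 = 1 - 6*l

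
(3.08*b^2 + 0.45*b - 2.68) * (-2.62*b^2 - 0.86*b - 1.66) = -8.0696*b^4 - 3.8278*b^3 + 1.5218*b^2 + 1.5578*b + 4.4488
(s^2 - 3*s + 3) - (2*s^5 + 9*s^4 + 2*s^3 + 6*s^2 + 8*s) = -2*s^5 - 9*s^4 - 2*s^3 - 5*s^2 - 11*s + 3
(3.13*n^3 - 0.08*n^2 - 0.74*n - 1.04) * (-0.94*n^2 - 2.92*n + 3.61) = -2.9422*n^5 - 9.0644*n^4 + 12.2285*n^3 + 2.8496*n^2 + 0.3654*n - 3.7544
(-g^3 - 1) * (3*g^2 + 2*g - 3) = -3*g^5 - 2*g^4 + 3*g^3 - 3*g^2 - 2*g + 3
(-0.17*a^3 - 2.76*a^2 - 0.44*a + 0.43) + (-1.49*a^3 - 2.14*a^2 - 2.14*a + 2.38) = -1.66*a^3 - 4.9*a^2 - 2.58*a + 2.81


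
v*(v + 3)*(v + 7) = v^3 + 10*v^2 + 21*v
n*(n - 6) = n^2 - 6*n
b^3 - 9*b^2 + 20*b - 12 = (b - 6)*(b - 2)*(b - 1)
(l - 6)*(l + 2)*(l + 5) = l^3 + l^2 - 32*l - 60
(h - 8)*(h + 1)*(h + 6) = h^3 - h^2 - 50*h - 48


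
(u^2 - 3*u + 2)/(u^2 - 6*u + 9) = (u^2 - 3*u + 2)/(u^2 - 6*u + 9)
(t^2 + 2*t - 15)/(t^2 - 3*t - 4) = (-t^2 - 2*t + 15)/(-t^2 + 3*t + 4)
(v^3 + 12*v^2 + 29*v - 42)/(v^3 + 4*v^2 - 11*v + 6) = (v + 7)/(v - 1)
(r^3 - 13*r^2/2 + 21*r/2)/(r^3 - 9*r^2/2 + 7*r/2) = (r - 3)/(r - 1)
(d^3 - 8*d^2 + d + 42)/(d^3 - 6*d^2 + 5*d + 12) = (d^2 - 5*d - 14)/(d^2 - 3*d - 4)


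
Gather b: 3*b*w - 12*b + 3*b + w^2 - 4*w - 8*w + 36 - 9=b*(3*w - 9) + w^2 - 12*w + 27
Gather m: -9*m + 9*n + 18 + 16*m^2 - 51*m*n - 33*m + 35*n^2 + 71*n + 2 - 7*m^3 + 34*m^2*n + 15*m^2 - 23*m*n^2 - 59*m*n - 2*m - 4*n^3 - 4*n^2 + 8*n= -7*m^3 + m^2*(34*n + 31) + m*(-23*n^2 - 110*n - 44) - 4*n^3 + 31*n^2 + 88*n + 20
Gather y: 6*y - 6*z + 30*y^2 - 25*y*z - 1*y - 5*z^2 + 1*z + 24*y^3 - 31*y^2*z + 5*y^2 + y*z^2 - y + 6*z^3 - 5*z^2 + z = 24*y^3 + y^2*(35 - 31*z) + y*(z^2 - 25*z + 4) + 6*z^3 - 10*z^2 - 4*z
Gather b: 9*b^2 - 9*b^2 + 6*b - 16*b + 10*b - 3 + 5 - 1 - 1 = 0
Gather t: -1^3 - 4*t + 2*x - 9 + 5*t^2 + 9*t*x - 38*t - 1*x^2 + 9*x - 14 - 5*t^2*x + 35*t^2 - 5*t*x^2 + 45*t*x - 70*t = t^2*(40 - 5*x) + t*(-5*x^2 + 54*x - 112) - x^2 + 11*x - 24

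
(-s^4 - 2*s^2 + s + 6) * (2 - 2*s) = 2*s^5 - 2*s^4 + 4*s^3 - 6*s^2 - 10*s + 12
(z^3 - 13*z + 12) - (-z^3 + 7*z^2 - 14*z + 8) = 2*z^3 - 7*z^2 + z + 4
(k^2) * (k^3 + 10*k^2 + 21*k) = k^5 + 10*k^4 + 21*k^3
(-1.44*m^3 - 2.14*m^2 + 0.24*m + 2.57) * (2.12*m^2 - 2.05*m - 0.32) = -3.0528*m^5 - 1.5848*m^4 + 5.3566*m^3 + 5.6412*m^2 - 5.3453*m - 0.8224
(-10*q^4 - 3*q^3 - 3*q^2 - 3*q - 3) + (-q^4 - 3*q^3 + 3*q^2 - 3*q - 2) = -11*q^4 - 6*q^3 - 6*q - 5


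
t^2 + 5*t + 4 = (t + 1)*(t + 4)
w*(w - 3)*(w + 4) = w^3 + w^2 - 12*w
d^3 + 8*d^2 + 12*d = d*(d + 2)*(d + 6)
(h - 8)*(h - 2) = h^2 - 10*h + 16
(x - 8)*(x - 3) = x^2 - 11*x + 24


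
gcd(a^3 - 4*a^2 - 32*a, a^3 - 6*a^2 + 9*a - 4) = 1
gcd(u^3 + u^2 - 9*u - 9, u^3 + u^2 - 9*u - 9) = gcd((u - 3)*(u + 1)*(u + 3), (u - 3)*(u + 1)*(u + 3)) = u^3 + u^2 - 9*u - 9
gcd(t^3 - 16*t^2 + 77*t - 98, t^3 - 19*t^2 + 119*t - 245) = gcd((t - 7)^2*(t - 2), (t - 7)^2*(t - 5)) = t^2 - 14*t + 49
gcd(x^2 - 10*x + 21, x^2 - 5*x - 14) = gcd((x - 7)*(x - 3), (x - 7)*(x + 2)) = x - 7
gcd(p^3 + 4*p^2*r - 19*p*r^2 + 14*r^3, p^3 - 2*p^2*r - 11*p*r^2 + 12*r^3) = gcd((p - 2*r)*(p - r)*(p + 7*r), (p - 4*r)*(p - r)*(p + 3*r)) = p - r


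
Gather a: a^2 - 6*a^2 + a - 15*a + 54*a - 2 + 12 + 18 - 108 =-5*a^2 + 40*a - 80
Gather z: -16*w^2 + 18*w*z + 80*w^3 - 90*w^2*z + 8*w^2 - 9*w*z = 80*w^3 - 8*w^2 + z*(-90*w^2 + 9*w)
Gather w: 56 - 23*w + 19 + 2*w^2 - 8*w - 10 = 2*w^2 - 31*w + 65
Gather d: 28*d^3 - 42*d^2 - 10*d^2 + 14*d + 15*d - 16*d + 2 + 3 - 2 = 28*d^3 - 52*d^2 + 13*d + 3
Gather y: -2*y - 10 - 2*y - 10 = -4*y - 20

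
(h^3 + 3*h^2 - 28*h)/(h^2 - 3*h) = (h^2 + 3*h - 28)/(h - 3)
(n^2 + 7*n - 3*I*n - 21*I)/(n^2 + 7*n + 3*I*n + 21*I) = (n - 3*I)/(n + 3*I)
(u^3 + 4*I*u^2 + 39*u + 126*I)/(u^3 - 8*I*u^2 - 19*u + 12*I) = (u^3 + 4*I*u^2 + 39*u + 126*I)/(u^3 - 8*I*u^2 - 19*u + 12*I)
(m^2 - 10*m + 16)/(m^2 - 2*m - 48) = (m - 2)/(m + 6)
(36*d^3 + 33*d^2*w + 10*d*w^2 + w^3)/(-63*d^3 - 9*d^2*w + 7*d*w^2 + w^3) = (12*d^2 + 7*d*w + w^2)/(-21*d^2 + 4*d*w + w^2)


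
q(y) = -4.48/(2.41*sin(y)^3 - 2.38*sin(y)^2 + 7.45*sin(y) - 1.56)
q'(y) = -4.48*(-7.23*sin(y)^2*cos(y) + 4.76*sin(y)*cos(y) - 7.45*cos(y))/(2.41*sin(y)^3 - 2.38*sin(y)^2 + 7.45*sin(y) - 1.56)^2 = (32.3904*sin(y)^2 - 21.3248*sin(y) + 33.376)*cos(y)/(2.41*sin(y)^3 - 2.38*sin(y)^2 + 7.45*sin(y) - 1.56)^2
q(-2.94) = 1.41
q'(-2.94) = -3.81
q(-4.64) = -0.76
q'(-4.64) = -0.09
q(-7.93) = 0.33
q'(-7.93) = -0.03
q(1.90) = -0.83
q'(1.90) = -0.47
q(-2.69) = 0.82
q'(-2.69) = -1.47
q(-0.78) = 0.51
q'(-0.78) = 0.59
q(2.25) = -1.14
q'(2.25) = -1.48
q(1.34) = -0.79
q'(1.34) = 0.31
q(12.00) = 0.68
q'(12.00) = 1.04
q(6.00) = 1.15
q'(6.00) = 2.67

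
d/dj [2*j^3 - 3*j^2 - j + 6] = 6*j^2 - 6*j - 1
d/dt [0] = 0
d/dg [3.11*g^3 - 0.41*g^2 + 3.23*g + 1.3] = 9.33*g^2 - 0.82*g + 3.23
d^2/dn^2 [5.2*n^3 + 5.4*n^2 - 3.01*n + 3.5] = 31.2*n + 10.8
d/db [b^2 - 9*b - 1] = 2*b - 9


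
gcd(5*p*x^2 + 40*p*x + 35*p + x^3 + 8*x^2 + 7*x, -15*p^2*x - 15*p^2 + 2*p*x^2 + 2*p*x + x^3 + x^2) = 5*p*x + 5*p + x^2 + x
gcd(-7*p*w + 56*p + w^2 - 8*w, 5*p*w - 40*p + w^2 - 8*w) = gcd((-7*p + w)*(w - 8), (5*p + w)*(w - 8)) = w - 8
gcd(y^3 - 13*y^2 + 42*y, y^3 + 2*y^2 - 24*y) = y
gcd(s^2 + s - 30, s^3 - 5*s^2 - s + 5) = s - 5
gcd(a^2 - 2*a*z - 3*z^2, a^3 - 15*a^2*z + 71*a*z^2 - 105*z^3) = -a + 3*z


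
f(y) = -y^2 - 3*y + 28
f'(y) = -2*y - 3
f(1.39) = 21.90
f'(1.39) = -5.78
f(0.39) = 26.68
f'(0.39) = -3.78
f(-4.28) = 22.52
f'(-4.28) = 5.56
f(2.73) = 12.36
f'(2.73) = -8.46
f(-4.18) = 23.07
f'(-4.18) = 5.36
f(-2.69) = 28.83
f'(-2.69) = 2.38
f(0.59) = 25.88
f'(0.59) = -4.18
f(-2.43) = 29.39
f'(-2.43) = 1.86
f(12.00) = -152.00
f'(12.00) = -27.00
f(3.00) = 10.00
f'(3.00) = -9.00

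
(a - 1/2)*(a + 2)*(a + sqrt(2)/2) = a^3 + sqrt(2)*a^2/2 + 3*a^2/2 - a + 3*sqrt(2)*a/4 - sqrt(2)/2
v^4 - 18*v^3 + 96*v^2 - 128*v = v*(v - 8)^2*(v - 2)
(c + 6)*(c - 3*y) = c^2 - 3*c*y + 6*c - 18*y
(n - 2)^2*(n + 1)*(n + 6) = n^4 + 3*n^3 - 18*n^2 + 4*n + 24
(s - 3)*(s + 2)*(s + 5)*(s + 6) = s^4 + 10*s^3 + 13*s^2 - 96*s - 180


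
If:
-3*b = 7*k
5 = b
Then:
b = 5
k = -15/7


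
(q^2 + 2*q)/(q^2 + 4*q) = (q + 2)/(q + 4)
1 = 1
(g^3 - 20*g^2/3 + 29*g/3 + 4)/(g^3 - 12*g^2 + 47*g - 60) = (g + 1/3)/(g - 5)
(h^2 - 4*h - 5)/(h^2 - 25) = (h + 1)/(h + 5)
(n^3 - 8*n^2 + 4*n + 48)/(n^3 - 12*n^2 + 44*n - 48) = (n + 2)/(n - 2)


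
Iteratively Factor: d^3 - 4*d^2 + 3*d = (d - 1)*(d^2 - 3*d) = (d - 3)*(d - 1)*(d)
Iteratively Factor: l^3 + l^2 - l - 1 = (l - 1)*(l^2 + 2*l + 1) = (l - 1)*(l + 1)*(l + 1)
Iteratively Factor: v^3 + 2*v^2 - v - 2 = (v - 1)*(v^2 + 3*v + 2) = (v - 1)*(v + 2)*(v + 1)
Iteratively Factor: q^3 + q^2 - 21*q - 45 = (q - 5)*(q^2 + 6*q + 9) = (q - 5)*(q + 3)*(q + 3)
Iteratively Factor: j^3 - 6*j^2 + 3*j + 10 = (j + 1)*(j^2 - 7*j + 10) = (j - 2)*(j + 1)*(j - 5)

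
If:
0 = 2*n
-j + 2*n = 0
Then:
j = 0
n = 0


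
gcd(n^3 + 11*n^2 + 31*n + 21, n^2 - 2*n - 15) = n + 3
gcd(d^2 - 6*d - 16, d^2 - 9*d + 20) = 1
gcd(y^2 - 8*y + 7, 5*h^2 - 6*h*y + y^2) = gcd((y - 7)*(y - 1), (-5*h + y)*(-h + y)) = 1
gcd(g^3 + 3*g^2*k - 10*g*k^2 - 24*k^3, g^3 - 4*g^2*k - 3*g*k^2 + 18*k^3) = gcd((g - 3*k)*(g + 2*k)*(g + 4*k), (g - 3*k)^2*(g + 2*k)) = g^2 - g*k - 6*k^2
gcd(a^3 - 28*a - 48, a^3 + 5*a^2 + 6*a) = a + 2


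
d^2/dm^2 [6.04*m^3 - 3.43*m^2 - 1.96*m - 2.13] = 36.24*m - 6.86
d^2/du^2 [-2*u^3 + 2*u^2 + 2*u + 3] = 4 - 12*u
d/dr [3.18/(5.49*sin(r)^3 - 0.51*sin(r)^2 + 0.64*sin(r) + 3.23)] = (-52.3746*sin(r)^2 + 3.2436*sin(r) - 2.0352)*cos(r)/(5.49*sin(r)^3 - 0.51*sin(r)^2 + 0.64*sin(r) + 3.23)^2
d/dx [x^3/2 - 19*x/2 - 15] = 3*x^2/2 - 19/2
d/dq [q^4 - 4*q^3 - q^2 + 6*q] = 4*q^3 - 12*q^2 - 2*q + 6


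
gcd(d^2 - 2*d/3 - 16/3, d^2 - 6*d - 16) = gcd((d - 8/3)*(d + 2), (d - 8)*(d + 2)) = d + 2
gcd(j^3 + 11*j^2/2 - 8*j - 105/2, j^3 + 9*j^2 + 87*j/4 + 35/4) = j^2 + 17*j/2 + 35/2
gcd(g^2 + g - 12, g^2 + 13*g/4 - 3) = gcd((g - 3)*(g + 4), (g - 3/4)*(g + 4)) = g + 4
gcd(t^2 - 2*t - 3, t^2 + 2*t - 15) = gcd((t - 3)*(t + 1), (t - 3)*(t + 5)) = t - 3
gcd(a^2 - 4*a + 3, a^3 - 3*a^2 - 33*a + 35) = a - 1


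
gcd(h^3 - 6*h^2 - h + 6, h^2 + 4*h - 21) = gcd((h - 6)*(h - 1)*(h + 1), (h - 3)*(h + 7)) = 1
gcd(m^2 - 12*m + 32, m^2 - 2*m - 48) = m - 8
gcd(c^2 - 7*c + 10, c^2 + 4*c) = 1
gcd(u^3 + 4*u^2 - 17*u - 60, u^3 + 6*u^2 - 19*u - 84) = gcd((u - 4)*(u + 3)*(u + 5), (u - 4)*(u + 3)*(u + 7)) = u^2 - u - 12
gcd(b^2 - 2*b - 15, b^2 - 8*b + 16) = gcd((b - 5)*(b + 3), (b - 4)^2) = 1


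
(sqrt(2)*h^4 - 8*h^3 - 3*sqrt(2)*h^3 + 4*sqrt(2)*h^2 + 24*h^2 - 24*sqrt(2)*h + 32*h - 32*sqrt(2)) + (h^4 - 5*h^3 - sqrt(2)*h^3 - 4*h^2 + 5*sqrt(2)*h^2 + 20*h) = h^4 + sqrt(2)*h^4 - 13*h^3 - 4*sqrt(2)*h^3 + 9*sqrt(2)*h^2 + 20*h^2 - 24*sqrt(2)*h + 52*h - 32*sqrt(2)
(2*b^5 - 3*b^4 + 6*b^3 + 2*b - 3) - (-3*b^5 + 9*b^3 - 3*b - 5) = 5*b^5 - 3*b^4 - 3*b^3 + 5*b + 2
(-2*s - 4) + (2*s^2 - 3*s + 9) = 2*s^2 - 5*s + 5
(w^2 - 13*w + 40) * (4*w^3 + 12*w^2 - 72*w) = 4*w^5 - 40*w^4 - 68*w^3 + 1416*w^2 - 2880*w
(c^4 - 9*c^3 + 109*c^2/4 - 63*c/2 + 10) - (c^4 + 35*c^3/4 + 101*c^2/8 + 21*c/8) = -71*c^3/4 + 117*c^2/8 - 273*c/8 + 10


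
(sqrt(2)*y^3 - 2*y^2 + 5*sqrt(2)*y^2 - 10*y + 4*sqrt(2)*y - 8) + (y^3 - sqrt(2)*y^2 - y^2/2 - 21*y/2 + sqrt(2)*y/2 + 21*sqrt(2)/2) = y^3 + sqrt(2)*y^3 - 5*y^2/2 + 4*sqrt(2)*y^2 - 41*y/2 + 9*sqrt(2)*y/2 - 8 + 21*sqrt(2)/2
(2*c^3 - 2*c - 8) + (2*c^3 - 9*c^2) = 4*c^3 - 9*c^2 - 2*c - 8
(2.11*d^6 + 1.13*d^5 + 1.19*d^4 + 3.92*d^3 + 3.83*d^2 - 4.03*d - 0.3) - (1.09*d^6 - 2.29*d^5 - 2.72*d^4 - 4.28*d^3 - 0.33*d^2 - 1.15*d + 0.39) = 1.02*d^6 + 3.42*d^5 + 3.91*d^4 + 8.2*d^3 + 4.16*d^2 - 2.88*d - 0.69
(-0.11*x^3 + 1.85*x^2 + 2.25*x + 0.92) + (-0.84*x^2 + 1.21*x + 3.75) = -0.11*x^3 + 1.01*x^2 + 3.46*x + 4.67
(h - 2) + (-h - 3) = -5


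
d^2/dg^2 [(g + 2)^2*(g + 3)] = 6*g + 14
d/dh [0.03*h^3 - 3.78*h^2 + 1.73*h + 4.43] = 0.09*h^2 - 7.56*h + 1.73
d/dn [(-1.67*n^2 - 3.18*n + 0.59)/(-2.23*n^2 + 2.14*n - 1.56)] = (-10.6652*n^2 + 7.8418*n + 3.6982)/(4.9729*n^4 - 9.5444*n^3 + 11.5372*n^2 - 6.6768*n + 2.4336)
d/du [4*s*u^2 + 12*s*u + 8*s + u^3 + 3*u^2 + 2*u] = 8*s*u + 12*s + 3*u^2 + 6*u + 2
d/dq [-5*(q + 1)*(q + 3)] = -10*q - 20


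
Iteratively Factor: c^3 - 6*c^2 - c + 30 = (c - 3)*(c^2 - 3*c - 10) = (c - 5)*(c - 3)*(c + 2)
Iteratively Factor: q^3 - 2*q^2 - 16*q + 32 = (q + 4)*(q^2 - 6*q + 8) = (q - 4)*(q + 4)*(q - 2)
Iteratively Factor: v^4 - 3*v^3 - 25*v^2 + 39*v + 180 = (v + 3)*(v^3 - 6*v^2 - 7*v + 60) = (v - 4)*(v + 3)*(v^2 - 2*v - 15) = (v - 4)*(v + 3)^2*(v - 5)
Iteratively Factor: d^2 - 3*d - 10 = (d - 5)*(d + 2)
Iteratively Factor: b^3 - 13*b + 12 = (b - 1)*(b^2 + b - 12) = (b - 1)*(b + 4)*(b - 3)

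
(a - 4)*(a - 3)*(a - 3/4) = a^3 - 31*a^2/4 + 69*a/4 - 9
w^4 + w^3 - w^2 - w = w*(w - 1)*(w + 1)^2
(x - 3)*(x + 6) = x^2 + 3*x - 18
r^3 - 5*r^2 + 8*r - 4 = (r - 2)^2*(r - 1)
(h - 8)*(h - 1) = h^2 - 9*h + 8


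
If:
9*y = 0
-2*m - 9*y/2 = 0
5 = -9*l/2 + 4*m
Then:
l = -10/9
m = 0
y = 0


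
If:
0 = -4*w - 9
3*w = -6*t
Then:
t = 9/8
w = -9/4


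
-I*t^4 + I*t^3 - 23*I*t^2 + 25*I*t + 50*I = (t - 2)*(t - 5*I)*(t + 5*I)*(-I*t - I)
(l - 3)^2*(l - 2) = l^3 - 8*l^2 + 21*l - 18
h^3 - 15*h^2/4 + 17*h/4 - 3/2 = (h - 2)*(h - 1)*(h - 3/4)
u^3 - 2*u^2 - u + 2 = (u - 2)*(u - 1)*(u + 1)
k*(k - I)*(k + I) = k^3 + k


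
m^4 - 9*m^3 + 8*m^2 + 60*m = m*(m - 6)*(m - 5)*(m + 2)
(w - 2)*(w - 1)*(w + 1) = w^3 - 2*w^2 - w + 2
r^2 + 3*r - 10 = (r - 2)*(r + 5)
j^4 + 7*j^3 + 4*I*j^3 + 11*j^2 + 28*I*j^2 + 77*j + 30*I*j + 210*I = (j + 7)*(j - 3*I)*(j + 2*I)*(j + 5*I)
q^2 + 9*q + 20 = (q + 4)*(q + 5)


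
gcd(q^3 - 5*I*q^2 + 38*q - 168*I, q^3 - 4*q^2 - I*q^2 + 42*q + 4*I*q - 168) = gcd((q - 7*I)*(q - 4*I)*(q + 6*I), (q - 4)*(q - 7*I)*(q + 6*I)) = q^2 - I*q + 42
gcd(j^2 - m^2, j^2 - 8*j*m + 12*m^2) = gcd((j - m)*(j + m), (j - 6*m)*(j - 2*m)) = 1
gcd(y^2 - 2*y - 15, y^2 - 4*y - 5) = y - 5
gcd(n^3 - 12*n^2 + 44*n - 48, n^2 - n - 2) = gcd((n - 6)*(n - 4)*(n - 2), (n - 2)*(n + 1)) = n - 2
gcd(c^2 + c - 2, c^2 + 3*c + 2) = c + 2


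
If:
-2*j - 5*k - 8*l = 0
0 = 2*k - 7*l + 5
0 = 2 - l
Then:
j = -77/4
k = 9/2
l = 2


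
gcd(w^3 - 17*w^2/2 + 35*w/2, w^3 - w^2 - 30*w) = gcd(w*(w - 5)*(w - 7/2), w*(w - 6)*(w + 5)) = w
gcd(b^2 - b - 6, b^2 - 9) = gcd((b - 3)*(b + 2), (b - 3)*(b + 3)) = b - 3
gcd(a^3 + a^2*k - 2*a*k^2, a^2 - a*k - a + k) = a - k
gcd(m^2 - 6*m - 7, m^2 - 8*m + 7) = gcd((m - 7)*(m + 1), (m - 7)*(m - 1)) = m - 7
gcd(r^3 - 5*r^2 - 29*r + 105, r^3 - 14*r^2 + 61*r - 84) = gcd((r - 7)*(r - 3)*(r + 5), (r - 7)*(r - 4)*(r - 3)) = r^2 - 10*r + 21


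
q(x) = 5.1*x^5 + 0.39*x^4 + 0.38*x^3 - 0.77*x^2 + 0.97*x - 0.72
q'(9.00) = 168522.19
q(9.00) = 303931.35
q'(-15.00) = 1285953.07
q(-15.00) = -3854539.77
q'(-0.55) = 4.24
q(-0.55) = -1.77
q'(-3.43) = 3486.24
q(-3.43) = -2395.72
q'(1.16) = 49.32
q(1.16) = 11.38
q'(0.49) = 2.14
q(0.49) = -0.22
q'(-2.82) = 1592.03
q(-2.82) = -902.96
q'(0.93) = 20.85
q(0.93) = 3.66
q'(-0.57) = 4.62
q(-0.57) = -1.86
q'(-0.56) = 4.42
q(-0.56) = -1.81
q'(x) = 25.5*x^4 + 1.56*x^3 + 1.14*x^2 - 1.54*x + 0.97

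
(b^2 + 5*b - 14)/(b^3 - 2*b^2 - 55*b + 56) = (b - 2)/(b^2 - 9*b + 8)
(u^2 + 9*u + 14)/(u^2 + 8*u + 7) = (u + 2)/(u + 1)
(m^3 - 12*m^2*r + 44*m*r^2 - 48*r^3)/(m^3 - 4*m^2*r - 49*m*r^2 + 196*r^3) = (-m^2 + 8*m*r - 12*r^2)/(-m^2 + 49*r^2)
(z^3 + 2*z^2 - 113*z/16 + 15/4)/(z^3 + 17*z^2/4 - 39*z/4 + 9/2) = (z^2 + 11*z/4 - 5)/(z^2 + 5*z - 6)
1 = 1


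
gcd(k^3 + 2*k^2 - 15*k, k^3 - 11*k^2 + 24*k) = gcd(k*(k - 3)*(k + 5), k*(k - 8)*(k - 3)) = k^2 - 3*k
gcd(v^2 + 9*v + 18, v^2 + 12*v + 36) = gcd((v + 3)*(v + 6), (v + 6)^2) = v + 6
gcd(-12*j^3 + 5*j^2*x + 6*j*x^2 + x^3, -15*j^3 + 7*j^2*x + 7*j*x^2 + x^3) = -3*j^2 + 2*j*x + x^2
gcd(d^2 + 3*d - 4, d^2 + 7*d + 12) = d + 4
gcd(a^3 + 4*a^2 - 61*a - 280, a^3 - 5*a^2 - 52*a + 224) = a^2 - a - 56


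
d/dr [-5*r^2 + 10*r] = 10 - 10*r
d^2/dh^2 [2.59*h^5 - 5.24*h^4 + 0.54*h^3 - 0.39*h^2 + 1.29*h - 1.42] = 51.8*h^3 - 62.88*h^2 + 3.24*h - 0.78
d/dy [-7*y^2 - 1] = -14*y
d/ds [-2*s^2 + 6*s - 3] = 6 - 4*s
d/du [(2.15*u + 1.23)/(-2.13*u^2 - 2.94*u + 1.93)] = (4.5795*u^2 + 5.2398*u + 7.7657)/(4.5369*u^4 + 12.5244*u^3 + 0.421799999999999*u^2 - 11.3484*u + 3.7249)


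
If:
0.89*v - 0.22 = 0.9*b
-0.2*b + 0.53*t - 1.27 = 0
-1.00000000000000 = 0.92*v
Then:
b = -1.32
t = 1.90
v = -1.09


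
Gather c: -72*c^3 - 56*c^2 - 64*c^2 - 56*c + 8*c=-72*c^3 - 120*c^2 - 48*c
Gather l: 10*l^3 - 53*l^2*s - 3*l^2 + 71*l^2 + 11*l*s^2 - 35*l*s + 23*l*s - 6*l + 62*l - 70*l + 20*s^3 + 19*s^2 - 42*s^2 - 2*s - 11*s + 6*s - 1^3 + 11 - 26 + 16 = 10*l^3 + l^2*(68 - 53*s) + l*(11*s^2 - 12*s - 14) + 20*s^3 - 23*s^2 - 7*s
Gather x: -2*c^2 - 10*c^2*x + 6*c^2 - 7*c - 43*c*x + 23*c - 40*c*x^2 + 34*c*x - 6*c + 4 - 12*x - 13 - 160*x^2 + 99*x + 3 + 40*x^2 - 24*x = 4*c^2 + 10*c + x^2*(-40*c - 120) + x*(-10*c^2 - 9*c + 63) - 6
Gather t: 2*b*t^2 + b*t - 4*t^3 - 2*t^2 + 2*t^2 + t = 2*b*t^2 - 4*t^3 + t*(b + 1)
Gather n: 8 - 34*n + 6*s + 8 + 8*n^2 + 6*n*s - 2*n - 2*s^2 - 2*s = 8*n^2 + n*(6*s - 36) - 2*s^2 + 4*s + 16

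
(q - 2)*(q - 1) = q^2 - 3*q + 2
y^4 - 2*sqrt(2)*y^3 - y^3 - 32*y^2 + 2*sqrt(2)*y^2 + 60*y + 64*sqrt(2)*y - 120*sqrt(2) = (y - 5)*(y - 2)*(y + 6)*(y - 2*sqrt(2))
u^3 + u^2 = u^2*(u + 1)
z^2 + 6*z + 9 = (z + 3)^2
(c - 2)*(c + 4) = c^2 + 2*c - 8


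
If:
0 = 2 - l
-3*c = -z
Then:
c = z/3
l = 2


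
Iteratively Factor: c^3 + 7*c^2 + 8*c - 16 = (c + 4)*(c^2 + 3*c - 4) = (c - 1)*(c + 4)*(c + 4)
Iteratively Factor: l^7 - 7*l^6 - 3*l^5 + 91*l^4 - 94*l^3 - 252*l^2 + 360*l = (l - 5)*(l^6 - 2*l^5 - 13*l^4 + 26*l^3 + 36*l^2 - 72*l) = (l - 5)*(l - 3)*(l^5 + l^4 - 10*l^3 - 4*l^2 + 24*l) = (l - 5)*(l - 3)*(l - 2)*(l^4 + 3*l^3 - 4*l^2 - 12*l) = (l - 5)*(l - 3)*(l - 2)*(l + 3)*(l^3 - 4*l) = (l - 5)*(l - 3)*(l - 2)*(l + 2)*(l + 3)*(l^2 - 2*l) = l*(l - 5)*(l - 3)*(l - 2)*(l + 2)*(l + 3)*(l - 2)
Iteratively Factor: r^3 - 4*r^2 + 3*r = (r)*(r^2 - 4*r + 3) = r*(r - 3)*(r - 1)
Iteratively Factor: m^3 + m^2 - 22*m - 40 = (m + 2)*(m^2 - m - 20) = (m - 5)*(m + 2)*(m + 4)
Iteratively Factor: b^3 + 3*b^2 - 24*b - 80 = (b - 5)*(b^2 + 8*b + 16) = (b - 5)*(b + 4)*(b + 4)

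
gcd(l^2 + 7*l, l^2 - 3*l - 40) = 1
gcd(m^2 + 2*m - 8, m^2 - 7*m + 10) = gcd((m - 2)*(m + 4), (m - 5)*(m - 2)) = m - 2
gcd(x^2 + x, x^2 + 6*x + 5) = x + 1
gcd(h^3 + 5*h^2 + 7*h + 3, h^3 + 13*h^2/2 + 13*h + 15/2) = h^2 + 4*h + 3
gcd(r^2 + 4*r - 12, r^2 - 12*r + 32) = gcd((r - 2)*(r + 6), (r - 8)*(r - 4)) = 1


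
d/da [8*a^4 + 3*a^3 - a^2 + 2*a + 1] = 32*a^3 + 9*a^2 - 2*a + 2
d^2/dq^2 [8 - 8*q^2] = -16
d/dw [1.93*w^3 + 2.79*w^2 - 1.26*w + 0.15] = 5.79*w^2 + 5.58*w - 1.26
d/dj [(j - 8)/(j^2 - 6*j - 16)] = -1/(j^2 + 4*j + 4)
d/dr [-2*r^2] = -4*r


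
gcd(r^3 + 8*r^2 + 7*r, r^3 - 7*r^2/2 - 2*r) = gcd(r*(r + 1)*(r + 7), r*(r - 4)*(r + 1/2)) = r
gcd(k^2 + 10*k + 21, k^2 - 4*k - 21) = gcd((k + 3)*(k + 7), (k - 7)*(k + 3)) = k + 3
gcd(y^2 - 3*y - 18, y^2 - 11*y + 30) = y - 6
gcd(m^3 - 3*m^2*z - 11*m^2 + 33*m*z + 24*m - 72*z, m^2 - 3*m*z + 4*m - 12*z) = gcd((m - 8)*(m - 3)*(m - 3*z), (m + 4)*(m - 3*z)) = -m + 3*z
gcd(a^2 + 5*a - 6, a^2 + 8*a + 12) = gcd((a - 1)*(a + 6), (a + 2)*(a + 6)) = a + 6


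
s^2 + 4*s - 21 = (s - 3)*(s + 7)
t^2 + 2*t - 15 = (t - 3)*(t + 5)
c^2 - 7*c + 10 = (c - 5)*(c - 2)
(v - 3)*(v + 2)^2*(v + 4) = v^4 + 5*v^3 - 4*v^2 - 44*v - 48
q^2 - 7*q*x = q*(q - 7*x)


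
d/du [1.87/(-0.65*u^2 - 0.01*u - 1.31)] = (2.431*u + 0.0187)/(0.65*u^2 + 0.01*u + 1.31)^2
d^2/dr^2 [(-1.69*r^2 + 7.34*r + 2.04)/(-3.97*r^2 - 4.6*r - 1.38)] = (-2.8421709430404e-14*r^4 - 293.095572*r^3 - 248.46642*r^2 + 17.7506639999999*r + 35.6454)/(62.570773*r^6 + 217.50042*r^5 + 317.265726*r^4 + 248.54536*r^3 + 110.283804*r^2 + 26.28072*r + 2.628072)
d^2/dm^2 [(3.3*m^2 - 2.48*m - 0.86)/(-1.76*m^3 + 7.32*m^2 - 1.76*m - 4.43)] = (-20.44416*m^6 + 46.0922880000003*m^5 - 98.4023040000006*m^4 + 348.314816*m^3 - 581.630448*m^2 + 375.813888*m - 107.093124)/(5.451776*m^9 - 68.023296*m^8 + 299.2704*m^7 - 487.102656*m^6 - 43.1650559999999*m^5 + 726.421008*m^4 - 233.364208*m^3 - 389.7957*m^2 + 103.619472*m + 86.938307)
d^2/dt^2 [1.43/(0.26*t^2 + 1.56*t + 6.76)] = (-0.193336*t^2 - 1.160016*t + 1.43*(0.52*t + 1.56)*(1.04*t + 3.12) - 5.026736)/(0.26*t^2 + 1.56*t + 6.76)^3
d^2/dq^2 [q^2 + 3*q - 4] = 2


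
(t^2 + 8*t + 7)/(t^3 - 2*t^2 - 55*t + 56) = (t + 1)/(t^2 - 9*t + 8)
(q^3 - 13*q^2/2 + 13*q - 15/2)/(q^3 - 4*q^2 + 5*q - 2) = (2*q^2 - 11*q + 15)/(2*(q^2 - 3*q + 2))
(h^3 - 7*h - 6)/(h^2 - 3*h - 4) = (h^2 - h - 6)/(h - 4)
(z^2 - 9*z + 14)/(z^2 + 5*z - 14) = (z - 7)/(z + 7)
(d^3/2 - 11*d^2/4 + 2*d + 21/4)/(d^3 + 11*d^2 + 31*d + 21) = (2*d^2 - 13*d + 21)/(4*(d^2 + 10*d + 21))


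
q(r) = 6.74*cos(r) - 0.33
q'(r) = -6.74*sin(r)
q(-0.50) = 5.58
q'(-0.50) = 3.23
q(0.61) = 5.19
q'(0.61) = -3.86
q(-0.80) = 4.37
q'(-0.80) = 4.83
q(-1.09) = 2.79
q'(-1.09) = 5.98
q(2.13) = -3.91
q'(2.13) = -5.71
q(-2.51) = -5.77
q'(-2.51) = 3.98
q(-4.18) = -3.75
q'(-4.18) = -5.81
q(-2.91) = -6.89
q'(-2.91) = 1.55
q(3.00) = -7.00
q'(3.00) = -0.95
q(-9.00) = -6.47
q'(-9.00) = 2.78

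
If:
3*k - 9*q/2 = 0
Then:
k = 3*q/2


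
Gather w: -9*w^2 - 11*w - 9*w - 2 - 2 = -9*w^2 - 20*w - 4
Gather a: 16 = 16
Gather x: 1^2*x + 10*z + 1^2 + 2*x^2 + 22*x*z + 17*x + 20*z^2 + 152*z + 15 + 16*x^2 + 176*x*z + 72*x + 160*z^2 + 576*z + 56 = 18*x^2 + x*(198*z + 90) + 180*z^2 + 738*z + 72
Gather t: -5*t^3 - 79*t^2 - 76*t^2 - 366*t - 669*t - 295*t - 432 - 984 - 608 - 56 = -5*t^3 - 155*t^2 - 1330*t - 2080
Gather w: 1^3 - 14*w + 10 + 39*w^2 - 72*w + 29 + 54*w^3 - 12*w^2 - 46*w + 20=54*w^3 + 27*w^2 - 132*w + 60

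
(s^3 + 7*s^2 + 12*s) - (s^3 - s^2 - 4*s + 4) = 8*s^2 + 16*s - 4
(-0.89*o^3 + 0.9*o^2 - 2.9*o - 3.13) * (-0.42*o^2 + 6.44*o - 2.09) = 0.3738*o^5 - 6.1096*o^4 + 8.8741*o^3 - 19.2424*o^2 - 14.0962*o + 6.5417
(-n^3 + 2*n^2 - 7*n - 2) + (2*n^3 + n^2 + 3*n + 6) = n^3 + 3*n^2 - 4*n + 4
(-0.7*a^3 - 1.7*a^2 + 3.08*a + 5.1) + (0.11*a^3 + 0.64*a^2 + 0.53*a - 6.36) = -0.59*a^3 - 1.06*a^2 + 3.61*a - 1.26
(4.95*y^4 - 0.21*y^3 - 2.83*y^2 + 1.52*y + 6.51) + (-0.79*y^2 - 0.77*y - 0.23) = 4.95*y^4 - 0.21*y^3 - 3.62*y^2 + 0.75*y + 6.28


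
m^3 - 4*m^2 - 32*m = m*(m - 8)*(m + 4)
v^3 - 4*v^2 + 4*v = v*(v - 2)^2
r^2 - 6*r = r*(r - 6)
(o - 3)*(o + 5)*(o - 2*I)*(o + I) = o^4 + 2*o^3 - I*o^3 - 13*o^2 - 2*I*o^2 + 4*o + 15*I*o - 30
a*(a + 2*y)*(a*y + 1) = a^3*y + 2*a^2*y^2 + a^2 + 2*a*y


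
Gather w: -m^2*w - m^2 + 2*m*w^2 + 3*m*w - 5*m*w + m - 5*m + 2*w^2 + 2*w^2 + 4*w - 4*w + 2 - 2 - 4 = -m^2 - 4*m + w^2*(2*m + 4) + w*(-m^2 - 2*m) - 4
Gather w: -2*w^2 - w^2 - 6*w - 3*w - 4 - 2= -3*w^2 - 9*w - 6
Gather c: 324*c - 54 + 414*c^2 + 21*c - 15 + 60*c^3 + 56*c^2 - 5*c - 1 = 60*c^3 + 470*c^2 + 340*c - 70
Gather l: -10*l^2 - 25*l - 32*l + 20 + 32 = -10*l^2 - 57*l + 52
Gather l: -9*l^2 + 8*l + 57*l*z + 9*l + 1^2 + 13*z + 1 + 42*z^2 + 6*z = -9*l^2 + l*(57*z + 17) + 42*z^2 + 19*z + 2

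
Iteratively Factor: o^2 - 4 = (o + 2)*(o - 2)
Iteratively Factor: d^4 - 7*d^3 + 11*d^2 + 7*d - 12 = (d - 3)*(d^3 - 4*d^2 - d + 4) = (d - 3)*(d + 1)*(d^2 - 5*d + 4) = (d - 4)*(d - 3)*(d + 1)*(d - 1)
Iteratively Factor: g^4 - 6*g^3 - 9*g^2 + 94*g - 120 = (g - 5)*(g^3 - g^2 - 14*g + 24) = (g - 5)*(g + 4)*(g^2 - 5*g + 6) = (g - 5)*(g - 3)*(g + 4)*(g - 2)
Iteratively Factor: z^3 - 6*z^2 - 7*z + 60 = (z - 5)*(z^2 - z - 12) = (z - 5)*(z + 3)*(z - 4)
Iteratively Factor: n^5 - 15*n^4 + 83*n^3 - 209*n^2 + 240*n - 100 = (n - 2)*(n^4 - 13*n^3 + 57*n^2 - 95*n + 50) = (n - 5)*(n - 2)*(n^3 - 8*n^2 + 17*n - 10) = (n - 5)*(n - 2)*(n - 1)*(n^2 - 7*n + 10) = (n - 5)^2*(n - 2)*(n - 1)*(n - 2)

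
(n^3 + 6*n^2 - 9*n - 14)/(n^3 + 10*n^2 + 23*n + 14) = (n - 2)/(n + 2)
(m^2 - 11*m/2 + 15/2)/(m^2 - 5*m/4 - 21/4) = 2*(2*m - 5)/(4*m + 7)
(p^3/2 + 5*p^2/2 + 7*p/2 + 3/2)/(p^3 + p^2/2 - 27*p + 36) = (p^3 + 5*p^2 + 7*p + 3)/(2*p^3 + p^2 - 54*p + 72)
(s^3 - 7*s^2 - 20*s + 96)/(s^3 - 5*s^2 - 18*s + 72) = (s - 8)/(s - 6)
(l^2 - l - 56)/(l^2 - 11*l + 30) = (l^2 - l - 56)/(l^2 - 11*l + 30)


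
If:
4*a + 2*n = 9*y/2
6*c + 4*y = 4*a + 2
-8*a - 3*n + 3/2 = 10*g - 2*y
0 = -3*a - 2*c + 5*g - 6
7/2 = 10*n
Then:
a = -101/104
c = 41/260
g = 1769/2600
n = 7/20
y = -46/65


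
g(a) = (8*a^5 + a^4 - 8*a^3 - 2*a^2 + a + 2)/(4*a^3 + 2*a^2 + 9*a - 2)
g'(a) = (-12*a^2 - 4*a - 9)*(8*a^5 + a^4 - 8*a^3 - 2*a^2 + a + 2)/(4*a^3 + 2*a^2 + 9*a - 2)^2 + (40*a^4 + 4*a^3 - 24*a^2 - 4*a + 1)/(4*a^3 + 2*a^2 + 9*a - 2) = (64*a^7 + 52*a^6 + 292*a^5 - 61*a^4 - 160*a^3 + 4*a^2 - 20)/(16*a^6 + 16*a^5 + 76*a^4 + 20*a^3 + 73*a^2 - 36*a + 4)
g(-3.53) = 21.13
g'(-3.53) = -14.61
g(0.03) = -1.17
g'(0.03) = -6.70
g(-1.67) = 2.13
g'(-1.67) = -5.22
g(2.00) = 3.64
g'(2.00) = 5.93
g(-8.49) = 143.97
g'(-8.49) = -34.74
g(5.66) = 54.86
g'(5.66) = 21.66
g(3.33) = 15.60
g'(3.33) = 11.95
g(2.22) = 5.06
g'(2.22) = 6.97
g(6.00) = 62.46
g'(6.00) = 23.05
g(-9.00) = 162.20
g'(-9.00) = -36.78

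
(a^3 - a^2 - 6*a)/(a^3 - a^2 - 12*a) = (-a^2 + a + 6)/(-a^2 + a + 12)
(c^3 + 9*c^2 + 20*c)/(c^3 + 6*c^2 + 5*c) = (c + 4)/(c + 1)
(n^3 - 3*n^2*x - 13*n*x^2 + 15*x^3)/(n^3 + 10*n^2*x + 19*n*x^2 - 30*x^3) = (n^2 - 2*n*x - 15*x^2)/(n^2 + 11*n*x + 30*x^2)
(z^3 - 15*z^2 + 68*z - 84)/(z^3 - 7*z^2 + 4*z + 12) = (z - 7)/(z + 1)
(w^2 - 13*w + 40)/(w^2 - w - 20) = (w - 8)/(w + 4)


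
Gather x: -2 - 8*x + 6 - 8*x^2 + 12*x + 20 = -8*x^2 + 4*x + 24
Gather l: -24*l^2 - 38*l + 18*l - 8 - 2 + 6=-24*l^2 - 20*l - 4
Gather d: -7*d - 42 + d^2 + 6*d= d^2 - d - 42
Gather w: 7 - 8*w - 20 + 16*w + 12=8*w - 1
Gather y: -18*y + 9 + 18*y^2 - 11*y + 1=18*y^2 - 29*y + 10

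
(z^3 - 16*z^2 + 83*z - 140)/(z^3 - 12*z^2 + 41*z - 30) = (z^2 - 11*z + 28)/(z^2 - 7*z + 6)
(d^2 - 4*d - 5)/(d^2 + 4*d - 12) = (d^2 - 4*d - 5)/(d^2 + 4*d - 12)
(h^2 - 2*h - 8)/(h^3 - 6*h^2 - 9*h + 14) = (h - 4)/(h^2 - 8*h + 7)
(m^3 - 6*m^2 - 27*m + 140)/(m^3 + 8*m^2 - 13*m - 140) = (m - 7)/(m + 7)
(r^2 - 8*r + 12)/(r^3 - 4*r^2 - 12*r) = (r - 2)/(r*(r + 2))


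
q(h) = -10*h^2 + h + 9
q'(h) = 1 - 20*h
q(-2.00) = -33.00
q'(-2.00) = 41.00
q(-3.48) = -115.58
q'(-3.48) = 70.60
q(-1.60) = -18.20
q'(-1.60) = 33.00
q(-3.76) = -136.14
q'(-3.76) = 76.20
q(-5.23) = -269.76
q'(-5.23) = 105.60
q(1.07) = -1.38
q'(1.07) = -20.40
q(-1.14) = -5.14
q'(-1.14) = 23.80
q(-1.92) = -29.78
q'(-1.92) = 39.40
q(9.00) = -792.00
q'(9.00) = -179.00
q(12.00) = -1419.00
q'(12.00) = -239.00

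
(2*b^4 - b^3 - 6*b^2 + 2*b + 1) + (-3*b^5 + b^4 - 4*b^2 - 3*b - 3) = -3*b^5 + 3*b^4 - b^3 - 10*b^2 - b - 2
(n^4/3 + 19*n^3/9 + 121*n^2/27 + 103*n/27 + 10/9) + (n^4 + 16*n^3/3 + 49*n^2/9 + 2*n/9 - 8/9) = 4*n^4/3 + 67*n^3/9 + 268*n^2/27 + 109*n/27 + 2/9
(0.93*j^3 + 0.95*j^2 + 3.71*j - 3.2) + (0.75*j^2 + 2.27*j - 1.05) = 0.93*j^3 + 1.7*j^2 + 5.98*j - 4.25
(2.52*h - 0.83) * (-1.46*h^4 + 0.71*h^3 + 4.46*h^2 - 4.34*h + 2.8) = -3.6792*h^5 + 3.001*h^4 + 10.6499*h^3 - 14.6386*h^2 + 10.6582*h - 2.324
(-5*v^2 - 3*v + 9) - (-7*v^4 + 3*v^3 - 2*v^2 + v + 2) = 7*v^4 - 3*v^3 - 3*v^2 - 4*v + 7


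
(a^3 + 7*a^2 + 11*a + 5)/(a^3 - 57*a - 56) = (a^2 + 6*a + 5)/(a^2 - a - 56)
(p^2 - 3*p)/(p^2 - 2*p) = (p - 3)/(p - 2)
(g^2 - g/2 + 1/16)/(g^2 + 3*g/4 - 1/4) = (g - 1/4)/(g + 1)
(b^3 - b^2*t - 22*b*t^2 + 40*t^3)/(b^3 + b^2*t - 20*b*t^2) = (b - 2*t)/b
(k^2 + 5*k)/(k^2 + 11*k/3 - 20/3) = 3*k/(3*k - 4)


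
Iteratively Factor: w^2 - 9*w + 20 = (w - 5)*(w - 4)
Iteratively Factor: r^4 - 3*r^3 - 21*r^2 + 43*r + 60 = (r + 1)*(r^3 - 4*r^2 - 17*r + 60) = (r - 5)*(r + 1)*(r^2 + r - 12) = (r - 5)*(r + 1)*(r + 4)*(r - 3)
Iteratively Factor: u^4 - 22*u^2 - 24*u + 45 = (u + 3)*(u^3 - 3*u^2 - 13*u + 15) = (u - 5)*(u + 3)*(u^2 + 2*u - 3) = (u - 5)*(u + 3)^2*(u - 1)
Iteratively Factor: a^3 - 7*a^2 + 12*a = (a - 4)*(a^2 - 3*a) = a*(a - 4)*(a - 3)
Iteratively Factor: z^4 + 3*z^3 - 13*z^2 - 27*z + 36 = (z - 1)*(z^3 + 4*z^2 - 9*z - 36) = (z - 1)*(z + 3)*(z^2 + z - 12) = (z - 1)*(z + 3)*(z + 4)*(z - 3)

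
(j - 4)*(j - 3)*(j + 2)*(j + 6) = j^4 + j^3 - 32*j^2 + 12*j + 144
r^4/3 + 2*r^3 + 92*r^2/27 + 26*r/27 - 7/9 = (r/3 + 1)*(r - 1/3)*(r + 1)*(r + 7/3)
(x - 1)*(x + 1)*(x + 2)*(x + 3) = x^4 + 5*x^3 + 5*x^2 - 5*x - 6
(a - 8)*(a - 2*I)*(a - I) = a^3 - 8*a^2 - 3*I*a^2 - 2*a + 24*I*a + 16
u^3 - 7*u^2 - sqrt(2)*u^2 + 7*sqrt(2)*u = u*(u - 7)*(u - sqrt(2))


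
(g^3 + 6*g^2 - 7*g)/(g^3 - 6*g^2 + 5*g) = (g + 7)/(g - 5)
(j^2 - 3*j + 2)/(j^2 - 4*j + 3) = (j - 2)/(j - 3)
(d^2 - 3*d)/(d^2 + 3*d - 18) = d/(d + 6)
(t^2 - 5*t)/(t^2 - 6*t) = (t - 5)/(t - 6)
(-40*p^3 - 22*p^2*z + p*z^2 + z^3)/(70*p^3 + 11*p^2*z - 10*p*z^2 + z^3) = (4*p + z)/(-7*p + z)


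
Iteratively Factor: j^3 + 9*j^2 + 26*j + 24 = (j + 2)*(j^2 + 7*j + 12) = (j + 2)*(j + 3)*(j + 4)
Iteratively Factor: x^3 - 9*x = (x)*(x^2 - 9) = x*(x + 3)*(x - 3)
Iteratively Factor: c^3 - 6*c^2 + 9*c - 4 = (c - 1)*(c^2 - 5*c + 4) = (c - 1)^2*(c - 4)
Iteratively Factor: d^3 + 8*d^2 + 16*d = (d + 4)*(d^2 + 4*d) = (d + 4)^2*(d)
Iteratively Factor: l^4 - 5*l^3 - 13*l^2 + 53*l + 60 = (l + 1)*(l^3 - 6*l^2 - 7*l + 60) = (l - 5)*(l + 1)*(l^2 - l - 12) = (l - 5)*(l - 4)*(l + 1)*(l + 3)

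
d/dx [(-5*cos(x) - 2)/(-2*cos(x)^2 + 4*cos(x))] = (-4*sin(x)^3/cos(x)^2 + sin(x) + 4*tan(x))/(2*(cos(x) - 2)^2)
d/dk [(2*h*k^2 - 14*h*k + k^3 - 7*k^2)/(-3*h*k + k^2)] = (-6*h^2 - 6*h*k + 35*h + k^2)/(9*h^2 - 6*h*k + k^2)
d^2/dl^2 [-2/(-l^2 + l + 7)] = 4*(l^2 - l - (2*l - 1)^2 - 7)/(-l^2 + l + 7)^3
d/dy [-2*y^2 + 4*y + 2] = 4 - 4*y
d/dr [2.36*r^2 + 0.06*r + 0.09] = 4.72*r + 0.06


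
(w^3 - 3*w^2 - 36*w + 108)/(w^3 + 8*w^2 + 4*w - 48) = (w^2 - 9*w + 18)/(w^2 + 2*w - 8)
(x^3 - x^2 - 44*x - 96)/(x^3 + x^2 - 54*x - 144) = (x + 4)/(x + 6)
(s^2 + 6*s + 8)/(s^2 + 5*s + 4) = (s + 2)/(s + 1)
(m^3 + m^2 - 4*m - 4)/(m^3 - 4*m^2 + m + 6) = (m + 2)/(m - 3)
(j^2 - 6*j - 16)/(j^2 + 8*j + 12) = (j - 8)/(j + 6)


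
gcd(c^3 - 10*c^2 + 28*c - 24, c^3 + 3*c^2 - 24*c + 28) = c^2 - 4*c + 4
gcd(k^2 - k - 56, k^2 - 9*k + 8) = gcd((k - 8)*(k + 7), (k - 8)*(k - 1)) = k - 8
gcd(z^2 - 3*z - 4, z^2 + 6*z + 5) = z + 1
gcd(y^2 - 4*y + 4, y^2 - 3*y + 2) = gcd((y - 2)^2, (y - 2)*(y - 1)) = y - 2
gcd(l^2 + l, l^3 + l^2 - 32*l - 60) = 1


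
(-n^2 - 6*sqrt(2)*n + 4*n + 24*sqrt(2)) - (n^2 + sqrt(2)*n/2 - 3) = -2*n^2 - 13*sqrt(2)*n/2 + 4*n + 3 + 24*sqrt(2)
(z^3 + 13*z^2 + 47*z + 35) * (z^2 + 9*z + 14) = z^5 + 22*z^4 + 178*z^3 + 640*z^2 + 973*z + 490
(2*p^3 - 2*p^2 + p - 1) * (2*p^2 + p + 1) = 4*p^5 - 2*p^4 + 2*p^3 - 3*p^2 - 1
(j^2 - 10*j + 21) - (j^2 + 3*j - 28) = 49 - 13*j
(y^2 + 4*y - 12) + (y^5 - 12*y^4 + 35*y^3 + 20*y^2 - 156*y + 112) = y^5 - 12*y^4 + 35*y^3 + 21*y^2 - 152*y + 100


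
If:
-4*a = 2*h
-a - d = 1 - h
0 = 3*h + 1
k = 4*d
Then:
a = 1/6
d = -3/2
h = -1/3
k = -6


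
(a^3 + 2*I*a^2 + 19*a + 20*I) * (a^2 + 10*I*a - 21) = a^5 + 12*I*a^4 - 22*a^3 + 168*I*a^2 - 599*a - 420*I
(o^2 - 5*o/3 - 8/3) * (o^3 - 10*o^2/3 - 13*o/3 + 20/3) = o^5 - 5*o^4 - 13*o^3/9 + 205*o^2/9 + 4*o/9 - 160/9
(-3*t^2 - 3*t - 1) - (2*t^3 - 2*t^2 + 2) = -2*t^3 - t^2 - 3*t - 3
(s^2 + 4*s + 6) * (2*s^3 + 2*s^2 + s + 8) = 2*s^5 + 10*s^4 + 21*s^3 + 24*s^2 + 38*s + 48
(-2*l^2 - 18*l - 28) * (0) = 0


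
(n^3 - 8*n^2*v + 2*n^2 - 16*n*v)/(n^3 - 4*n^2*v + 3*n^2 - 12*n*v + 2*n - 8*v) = n*(-n + 8*v)/(-n^2 + 4*n*v - n + 4*v)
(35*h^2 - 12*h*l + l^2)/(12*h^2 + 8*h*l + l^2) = (35*h^2 - 12*h*l + l^2)/(12*h^2 + 8*h*l + l^2)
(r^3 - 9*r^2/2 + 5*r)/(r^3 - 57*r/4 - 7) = 2*r*(-2*r^2 + 9*r - 10)/(-4*r^3 + 57*r + 28)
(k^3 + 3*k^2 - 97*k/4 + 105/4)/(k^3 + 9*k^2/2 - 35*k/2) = (k - 3/2)/k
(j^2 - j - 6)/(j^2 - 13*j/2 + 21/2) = 2*(j + 2)/(2*j - 7)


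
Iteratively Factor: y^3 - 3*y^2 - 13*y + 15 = (y - 5)*(y^2 + 2*y - 3) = (y - 5)*(y + 3)*(y - 1)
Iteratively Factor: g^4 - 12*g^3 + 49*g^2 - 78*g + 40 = (g - 2)*(g^3 - 10*g^2 + 29*g - 20) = (g - 2)*(g - 1)*(g^2 - 9*g + 20) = (g - 4)*(g - 2)*(g - 1)*(g - 5)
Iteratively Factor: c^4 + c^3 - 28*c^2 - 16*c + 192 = (c + 4)*(c^3 - 3*c^2 - 16*c + 48) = (c - 3)*(c + 4)*(c^2 - 16) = (c - 3)*(c + 4)^2*(c - 4)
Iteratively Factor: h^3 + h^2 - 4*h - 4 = (h + 2)*(h^2 - h - 2) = (h + 1)*(h + 2)*(h - 2)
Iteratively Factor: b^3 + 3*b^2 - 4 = (b + 2)*(b^2 + b - 2) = (b - 1)*(b + 2)*(b + 2)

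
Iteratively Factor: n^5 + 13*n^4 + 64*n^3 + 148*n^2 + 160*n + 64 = (n + 2)*(n^4 + 11*n^3 + 42*n^2 + 64*n + 32) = (n + 1)*(n + 2)*(n^3 + 10*n^2 + 32*n + 32) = (n + 1)*(n + 2)*(n + 4)*(n^2 + 6*n + 8) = (n + 1)*(n + 2)^2*(n + 4)*(n + 4)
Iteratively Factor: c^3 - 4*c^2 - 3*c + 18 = (c - 3)*(c^2 - c - 6) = (c - 3)^2*(c + 2)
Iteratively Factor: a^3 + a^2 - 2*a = (a + 2)*(a^2 - a) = (a - 1)*(a + 2)*(a)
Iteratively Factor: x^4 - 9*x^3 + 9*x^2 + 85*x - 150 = (x - 5)*(x^3 - 4*x^2 - 11*x + 30) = (x - 5)*(x + 3)*(x^2 - 7*x + 10) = (x - 5)*(x - 2)*(x + 3)*(x - 5)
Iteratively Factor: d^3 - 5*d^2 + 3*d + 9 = (d - 3)*(d^2 - 2*d - 3) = (d - 3)*(d + 1)*(d - 3)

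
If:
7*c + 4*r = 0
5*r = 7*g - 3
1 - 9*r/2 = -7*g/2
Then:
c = -5/7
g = 37/28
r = 5/4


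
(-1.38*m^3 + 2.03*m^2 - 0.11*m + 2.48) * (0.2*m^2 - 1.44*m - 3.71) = -0.276*m^5 + 2.3932*m^4 + 2.1746*m^3 - 6.8769*m^2 - 3.1631*m - 9.2008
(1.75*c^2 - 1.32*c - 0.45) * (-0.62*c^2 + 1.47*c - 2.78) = -1.085*c^4 + 3.3909*c^3 - 6.5264*c^2 + 3.0081*c + 1.251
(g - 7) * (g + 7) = g^2 - 49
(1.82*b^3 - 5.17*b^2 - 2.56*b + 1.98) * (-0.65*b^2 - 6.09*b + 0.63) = -1.183*b^5 - 7.7233*b^4 + 34.2959*b^3 + 11.0463*b^2 - 13.671*b + 1.2474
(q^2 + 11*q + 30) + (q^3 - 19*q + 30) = q^3 + q^2 - 8*q + 60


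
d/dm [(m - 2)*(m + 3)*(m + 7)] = 3*m^2 + 16*m + 1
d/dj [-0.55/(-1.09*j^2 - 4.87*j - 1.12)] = (-1.199*j - 2.6785)/(1.09*j^2 + 4.87*j + 1.12)^2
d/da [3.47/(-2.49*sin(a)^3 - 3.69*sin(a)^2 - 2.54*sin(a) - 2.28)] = (25.9209*sin(a)^2 + 25.6086*sin(a) + 8.8138)*cos(a)/(2.49*sin(a)^3 + 3.69*sin(a)^2 + 2.54*sin(a) + 2.28)^2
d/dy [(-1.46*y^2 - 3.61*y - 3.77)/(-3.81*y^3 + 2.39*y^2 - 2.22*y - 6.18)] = (-5.5626*y^4 - 27.5082*y^3 - 31.222*y^2 + 36.0662*y + 13.9404)/(14.5161*y^6 - 18.2118*y^5 + 22.6285*y^4 + 36.48*y^3 - 24.612*y^2 + 27.4392*y + 38.1924)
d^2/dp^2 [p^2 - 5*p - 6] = 2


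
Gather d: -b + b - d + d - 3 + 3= 0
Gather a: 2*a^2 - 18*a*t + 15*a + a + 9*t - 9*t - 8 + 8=2*a^2 + a*(16 - 18*t)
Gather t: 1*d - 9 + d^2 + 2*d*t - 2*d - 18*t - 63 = d^2 - d + t*(2*d - 18) - 72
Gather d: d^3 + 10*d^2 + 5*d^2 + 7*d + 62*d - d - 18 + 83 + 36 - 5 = d^3 + 15*d^2 + 68*d + 96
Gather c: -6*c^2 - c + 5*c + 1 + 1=-6*c^2 + 4*c + 2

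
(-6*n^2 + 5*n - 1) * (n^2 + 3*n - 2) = -6*n^4 - 13*n^3 + 26*n^2 - 13*n + 2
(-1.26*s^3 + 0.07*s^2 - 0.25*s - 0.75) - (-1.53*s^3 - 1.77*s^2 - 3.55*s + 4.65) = 0.27*s^3 + 1.84*s^2 + 3.3*s - 5.4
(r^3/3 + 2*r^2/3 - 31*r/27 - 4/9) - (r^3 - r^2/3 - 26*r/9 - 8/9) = -2*r^3/3 + r^2 + 47*r/27 + 4/9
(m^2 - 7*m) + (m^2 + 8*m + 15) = 2*m^2 + m + 15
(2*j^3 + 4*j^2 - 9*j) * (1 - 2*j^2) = -4*j^5 - 8*j^4 + 20*j^3 + 4*j^2 - 9*j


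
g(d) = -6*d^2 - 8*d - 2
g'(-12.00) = 136.00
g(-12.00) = -770.00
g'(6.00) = -80.00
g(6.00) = -266.00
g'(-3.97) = 39.64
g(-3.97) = -64.81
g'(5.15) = -69.80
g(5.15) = -202.34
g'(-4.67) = 48.04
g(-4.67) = -95.49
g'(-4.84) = 50.08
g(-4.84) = -103.83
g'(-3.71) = 36.52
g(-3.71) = -54.90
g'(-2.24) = 18.88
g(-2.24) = -14.19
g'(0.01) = -8.12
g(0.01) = -2.08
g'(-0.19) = -5.72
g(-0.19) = -0.70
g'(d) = -12*d - 8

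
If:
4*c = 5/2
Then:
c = 5/8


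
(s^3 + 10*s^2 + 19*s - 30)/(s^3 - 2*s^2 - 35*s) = (s^2 + 5*s - 6)/(s*(s - 7))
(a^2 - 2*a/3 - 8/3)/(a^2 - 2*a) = (a + 4/3)/a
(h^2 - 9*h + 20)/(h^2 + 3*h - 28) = (h - 5)/(h + 7)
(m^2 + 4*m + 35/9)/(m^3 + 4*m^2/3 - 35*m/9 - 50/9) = (3*m + 7)/(3*m^2 - m - 10)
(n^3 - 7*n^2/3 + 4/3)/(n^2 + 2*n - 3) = (3*n^2 - 4*n - 4)/(3*(n + 3))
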